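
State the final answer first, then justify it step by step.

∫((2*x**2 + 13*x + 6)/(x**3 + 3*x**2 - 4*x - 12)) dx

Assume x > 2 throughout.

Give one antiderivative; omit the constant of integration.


The answer is 2*log(x - 2) + 3*log(x + 2) - 3*log(x + 3).
Step 1. Decompose ∫((2*x**2 + 13*x + 6)/(x**3 + 3*x**2 - 4*x - 12)) dx by partial fractions, (2*x**2 + 13*x + 6)/(x**3 + 3*x**2 - 4*x - 12) = -3/(x + 3) + 3/(x + 2) + 2/(x - 2): now ∫(2/(x - 2)) dx + ∫(3/(x + 2)) dx + ∫(-3/(x + 3)) dx.
Step 2. Evaluate the standard form [assuming x > -2]: now 3*log(x + 2) + ∫(2/(x - 2)) dx + ∫(-3/(x + 3)) dx.
Step 3. Evaluate the standard form [assuming x > 2]: now 2*log(x - 2) + 3*log(x + 2) + ∫(-3/(x + 3)) dx.
Step 4. Evaluate the standard form [assuming x > -3]: now 2*log(x - 2) + 3*log(x + 2) - 3*log(x + 3).
Answer: 2*log(x - 2) + 3*log(x + 2) - 3*log(x + 3).


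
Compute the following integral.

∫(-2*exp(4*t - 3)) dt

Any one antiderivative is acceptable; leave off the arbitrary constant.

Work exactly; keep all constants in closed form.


Answer: -exp(4*t - 3)/2.


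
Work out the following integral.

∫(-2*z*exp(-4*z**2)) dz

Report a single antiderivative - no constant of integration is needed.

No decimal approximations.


Answer: exp(-4*z**2)/4.


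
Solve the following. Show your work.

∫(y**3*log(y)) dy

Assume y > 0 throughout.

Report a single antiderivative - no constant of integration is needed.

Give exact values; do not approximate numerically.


Step 1. Integrate ∫(y**3*log(y)) dy by parts with u = log(y), dv = (y**3) dy, so v = y**4/4 [assuming y > 0]: now y**4*log(y)/4 + ∫(-y**3/4) dy.
Step 2. Evaluate the standard form: now y**4*log(y)/4 - y**4/16.
Answer: y**4*log(y)/4 - y**4/16.


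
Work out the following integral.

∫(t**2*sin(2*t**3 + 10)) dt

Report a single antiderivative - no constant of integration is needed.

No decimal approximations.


Answer: -cos(2*t**3 + 10)/6.


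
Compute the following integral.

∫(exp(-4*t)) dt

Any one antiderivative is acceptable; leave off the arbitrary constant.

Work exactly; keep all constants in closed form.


Answer: -exp(-4*t)/4.


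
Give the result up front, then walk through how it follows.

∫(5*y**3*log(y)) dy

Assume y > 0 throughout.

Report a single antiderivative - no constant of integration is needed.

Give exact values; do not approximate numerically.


The answer is 5*y**4*log(y)/4 - 5*y**4/16.
Step 1. Integrate ∫(5*y**3*log(y)) dy by parts with u = log(y), dv = (5*y**3) dy, so v = 5*y**4/4 [assuming y > 0]: now 5*y**4*log(y)/4 + ∫(-5*y**3/4) dy.
Step 2. Evaluate the standard form: now 5*y**4*log(y)/4 - 5*y**4/16.
Answer: 5*y**4*log(y)/4 - 5*y**4/16.


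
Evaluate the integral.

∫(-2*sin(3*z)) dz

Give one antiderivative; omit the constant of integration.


Answer: 2*cos(3*z)/3.


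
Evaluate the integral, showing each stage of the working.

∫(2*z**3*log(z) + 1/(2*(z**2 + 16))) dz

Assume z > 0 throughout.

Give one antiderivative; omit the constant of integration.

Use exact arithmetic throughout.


Step 1. Rewrite: now ∫(2*z**3*log(z)) dz + ∫(1/(2*(z**2 + 16))) dz.
Step 2. Evaluate the standard form: now atan(z/4)/8 + ∫(2*z**3*log(z)) dz.
Step 3. Integrate ∫(2*z**3*log(z)) dz by parts with u = log(z), dv = (2*z**3) dz, so v = z**4/2 [assuming z > 0]: now z**4*log(z)/2 + atan(z/4)/8 + ∫(-z**3/2) dz.
Step 4. Evaluate the standard form: now z**4*log(z)/2 - z**4/8 + atan(z/4)/8.
Answer: z**4*log(z)/2 - z**4/8 + atan(z/4)/8.


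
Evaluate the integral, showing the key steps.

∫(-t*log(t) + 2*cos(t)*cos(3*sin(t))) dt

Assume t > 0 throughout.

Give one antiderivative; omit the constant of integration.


Step 1. Rewrite: now ∫(-t*log(t)) dt + ∫(2*cos(t)*cos(3*sin(t))) dt.
Step 2. Integrate ∫(-t*log(t)) dt by parts with u = log(t), dv = (-t) dt, so v = -t**2/2 [assuming t > 0]: now -t**2*log(t)/2 + ∫(t/2) dt + ∫(2*cos(t)*cos(3*sin(t))) dt.
Step 3. Evaluate the standard form: now -t**2*log(t)/2 + t**2/4 + ∫(2*cos(t)*cos(3*sin(t))) dt.
Step 4. Substitute u = sin(t), turning ∫(2*cos(t)*cos(3*sin(t))) dt into ∫(2*cos(3*u)) du: now -t**2*log(t)/2 + t**2/4 + ∫(2*cos(3*u)) du.
Step 5. Evaluate the standard form: now -t**2*log(t)/2 + t**2/4 + 2*sin(3*u)/3.
Step 6. Substitute back u = sin(t): now -t**2*log(t)/2 + t**2/4 + 2*sin(3*sin(t))/3.
Answer: -t**2*log(t)/2 + t**2/4 + 2*sin(3*sin(t))/3.


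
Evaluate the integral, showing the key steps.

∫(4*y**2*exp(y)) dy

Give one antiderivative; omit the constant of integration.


Step 1. Integrate ∫(4*y**2*exp(y)) dy by parts with u = y**2, dv = (4*exp(y)) dy, so v = 4*exp(y): now 4*y**2*exp(y) + ∫(-8*y*exp(y)) dy.
Step 2. Integrate ∫(-8*y*exp(y)) dy by parts with u = y, dv = (-8*exp(y)) dy, so v = -8*exp(y): now 4*y**2*exp(y) - 8*y*exp(y) + ∫(8*exp(y)) dy.
Step 3. Evaluate the standard form: now 4*y**2*exp(y) - 8*y*exp(y) + 8*exp(y).
Answer: 4*y**2*exp(y) - 8*y*exp(y) + 8*exp(y).


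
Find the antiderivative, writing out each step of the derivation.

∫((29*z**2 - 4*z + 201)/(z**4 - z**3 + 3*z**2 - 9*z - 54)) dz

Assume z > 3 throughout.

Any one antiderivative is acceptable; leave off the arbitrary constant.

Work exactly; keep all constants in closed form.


Step 1. Decompose ∫((29*z**2 - 4*z + 201)/(z**4 - z**3 + 3*z**2 - 9*z - 54)) dz by partial fractions, (29*z**2 - 4*z + 201)/(z**4 - z**3 + 3*z**2 - 9*z - 54) = 4/(z**2 + 9) - 5/(z + 2) + 5/(z - 3): now ∫(5/(z - 3)) dz + ∫(-5/(z + 2)) dz + ∫(4/(z**2 + 9)) dz.
Step 2. Evaluate the standard form [assuming z > -2]: now -5*log(z + 2) + ∫(5/(z - 3)) dz + ∫(4/(z**2 + 9)) dz.
Step 3. Evaluate the standard form [assuming z > 3]: now 5*log(z - 3) - 5*log(z + 2) + ∫(4/(z**2 + 9)) dz.
Step 4. Evaluate the standard form: now 5*log(z - 3) - 5*log(z + 2) + 4*atan(z/3)/3.
Answer: 5*log(z - 3) - 5*log(z + 2) + 4*atan(z/3)/3.


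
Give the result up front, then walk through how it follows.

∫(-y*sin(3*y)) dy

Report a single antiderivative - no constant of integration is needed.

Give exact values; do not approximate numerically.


The answer is y*cos(3*y)/3 - sin(3*y)/9.
Step 1. Integrate ∫(-y*sin(3*y)) dy by parts with u = y, dv = (-sin(3*y)) dy, so v = cos(3*y)/3: now y*cos(3*y)/3 + ∫(-cos(3*y)/3) dy.
Step 2. Evaluate the standard form: now y*cos(3*y)/3 - sin(3*y)/9.
Answer: y*cos(3*y)/3 - sin(3*y)/9.


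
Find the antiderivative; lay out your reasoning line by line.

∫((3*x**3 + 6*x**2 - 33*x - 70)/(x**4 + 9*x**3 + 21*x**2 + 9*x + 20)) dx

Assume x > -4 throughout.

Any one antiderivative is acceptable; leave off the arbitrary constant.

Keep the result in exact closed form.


Step 1. Decompose ∫((3*x**3 + 6*x**2 - 33*x - 70)/(x**4 + 9*x**3 + 21*x**2 + 9*x + 20)) dx by partial fractions, (3*x**3 + 6*x**2 - 33*x - 70)/(x**4 + 9*x**3 + 21*x**2 + 9*x + 20) = -4/(x**2 + 1) + 5/(x + 5) - 2/(x + 4): now ∫(-2/(x + 4)) dx + ∫(5/(x + 5)) dx + ∫(-4/(x**2 + 1)) dx.
Step 2. Evaluate the standard form [assuming x > -4]: now -2*log(x + 4) + ∫(5/(x + 5)) dx + ∫(-4/(x**2 + 1)) dx.
Step 3. Evaluate the standard form [assuming x > -5]: now -2*log(x + 4) + 5*log(x + 5) + ∫(-4/(x**2 + 1)) dx.
Step 4. Evaluate the standard form: now -2*log(x + 4) + 5*log(x + 5) - 4*atan(x).
Answer: -2*log(x + 4) + 5*log(x + 5) - 4*atan(x).


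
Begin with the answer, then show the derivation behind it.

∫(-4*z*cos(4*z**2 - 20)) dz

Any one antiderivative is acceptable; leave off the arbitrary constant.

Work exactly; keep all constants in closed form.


The answer is -sin(4*z**2 - 20)/2.
Step 1. Substitute u = z**2 - 5, turning ∫(-4*z*cos(4*z**2 - 20)) dz into ∫(-2*cos(4*u)) du: now ∫(-2*cos(4*u)) du.
Step 2. Evaluate the standard form: now -sin(4*u)/2.
Step 3. Substitute back u = z**2 - 5: now -sin(4*z**2 - 20)/2.
Answer: -sin(4*z**2 - 20)/2.


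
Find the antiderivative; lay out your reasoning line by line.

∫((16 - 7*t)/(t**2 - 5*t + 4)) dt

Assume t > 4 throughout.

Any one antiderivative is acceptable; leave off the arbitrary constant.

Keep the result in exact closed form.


Step 1. Decompose ∫((16 - 7*t)/(t**2 - 5*t + 4)) dt by partial fractions, (16 - 7*t)/(t**2 - 5*t + 4) = -3/(t - 1) - 4/(t - 4): now ∫(-4/(t - 4)) dt + ∫(-3/(t - 1)) dt.
Step 2. Evaluate the standard form [assuming t > 1]: now -3*log(t - 1) + ∫(-4/(t - 4)) dt.
Step 3. Evaluate the standard form [assuming t > 4]: now -4*log(t - 4) - 3*log(t - 1).
Answer: -4*log(t - 4) - 3*log(t - 1).


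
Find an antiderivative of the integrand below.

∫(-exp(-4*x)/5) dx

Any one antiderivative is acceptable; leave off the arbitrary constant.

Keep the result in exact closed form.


Answer: exp(-4*x)/20.


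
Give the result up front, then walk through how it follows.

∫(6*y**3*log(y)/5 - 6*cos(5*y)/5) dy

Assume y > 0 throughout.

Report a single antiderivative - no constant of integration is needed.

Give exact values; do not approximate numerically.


The answer is 3*y**4*log(y)/10 - 3*y**4/40 - 6*sin(5*y)/25.
Step 1. Rewrite: now ∫(6*y**3*log(y)/5) dy + ∫(-6*cos(5*y)/5) dy.
Step 2. Evaluate the standard form: now -6*sin(5*y)/25 + ∫(6*y**3*log(y)/5) dy.
Step 3. Integrate ∫(6*y**3*log(y)/5) dy by parts with u = log(y), dv = (6*y**3/5) dy, so v = 3*y**4/10 [assuming y > 0]: now 3*y**4*log(y)/10 - 6*sin(5*y)/25 + ∫(-3*y**3/10) dy.
Step 4. Evaluate the standard form: now 3*y**4*log(y)/10 - 3*y**4/40 - 6*sin(5*y)/25.
Answer: 3*y**4*log(y)/10 - 3*y**4/40 - 6*sin(5*y)/25.


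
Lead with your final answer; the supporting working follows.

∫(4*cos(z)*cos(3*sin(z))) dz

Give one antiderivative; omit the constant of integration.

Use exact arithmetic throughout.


The answer is 4*sin(3*sin(z))/3.
Step 1. Substitute u = sin(z), turning ∫(4*cos(z)*cos(3*sin(z))) dz into ∫(4*cos(3*u)) du: now ∫(4*cos(3*u)) du.
Step 2. Evaluate the standard form: now 4*sin(3*u)/3.
Step 3. Substitute back u = sin(z): now 4*sin(3*sin(z))/3.
Answer: 4*sin(3*sin(z))/3.


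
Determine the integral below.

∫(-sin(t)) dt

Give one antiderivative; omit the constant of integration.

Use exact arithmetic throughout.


Answer: cos(t).


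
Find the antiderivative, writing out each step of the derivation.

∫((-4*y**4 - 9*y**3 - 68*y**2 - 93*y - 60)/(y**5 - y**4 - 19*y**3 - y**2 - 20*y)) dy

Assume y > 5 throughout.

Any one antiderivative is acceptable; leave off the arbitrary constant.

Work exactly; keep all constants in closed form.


Step 1. Decompose ∫((-4*y**4 - 9*y**3 - 68*y**2 - 93*y - 60)/(y**5 - y**4 - 19*y**3 - y**2 - 20*y)) dy by partial fractions, (-4*y**4 - 9*y**3 - 68*y**2 - 93*y - 60)/(y**5 - y**4 - 19*y**3 - y**2 - 20*y) = 4/(y**2 + 1) - 2/(y + 4) - 5/(y - 5) + 3/y: now ∫(3/y) dy + ∫(-5/(y - 5)) dy + ∫(-2/(y + 4)) dy + ∫(4/(y**2 + 1)) dy.
Step 2. Evaluate the standard form [assuming y > 5]: now -5*log(y - 5) + ∫(3/y) dy + ∫(-2/(y + 4)) dy + ∫(4/(y**2 + 1)) dy.
Step 3. Evaluate the standard form [assuming y > 0]: now 3*log(y) - 5*log(y - 5) + ∫(-2/(y + 4)) dy + ∫(4/(y**2 + 1)) dy.
Step 4. Evaluate the standard form [assuming y > -4]: now 3*log(y) - 5*log(y - 5) - 2*log(y + 4) + ∫(4/(y**2 + 1)) dy.
Step 5. Evaluate the standard form: now 3*log(y) - 5*log(y - 5) - 2*log(y + 4) + 4*atan(y).
Answer: 3*log(y) - 5*log(y - 5) - 2*log(y + 4) + 4*atan(y).


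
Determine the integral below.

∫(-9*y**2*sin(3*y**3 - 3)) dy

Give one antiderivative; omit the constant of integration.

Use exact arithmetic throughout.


Answer: cos(3*y**3 - 3).


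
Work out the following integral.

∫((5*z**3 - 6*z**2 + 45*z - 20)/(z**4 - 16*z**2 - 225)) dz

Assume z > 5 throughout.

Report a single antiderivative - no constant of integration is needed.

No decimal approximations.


Answer: 2*log(z - 5) + 3*log(z + 5) - atan(z/3)/3.


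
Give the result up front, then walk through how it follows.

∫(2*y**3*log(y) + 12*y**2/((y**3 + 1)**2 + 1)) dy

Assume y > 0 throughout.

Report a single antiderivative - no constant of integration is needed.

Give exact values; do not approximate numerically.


The answer is y**4*log(y)/2 - y**4/8 + 4*atan(y**3 + 1).
Step 1. Rewrite: now ∫(12*y**2/((y**3 + 1)**2 + 1)) dy + ∫(2*y**3*log(y)) dy.
Step 2. Integrate ∫(2*y**3*log(y)) dy by parts with u = log(y), dv = (2*y**3) dy, so v = y**4/2 [assuming y > 0]: now y**4*log(y)/2 + ∫(-y**3/2) dy + ∫(12*y**2/((y**3 + 1)**2 + 1)) dy.
Step 3. Evaluate the standard form: now y**4*log(y)/2 - y**4/8 + ∫(12*y**2/((y**3 + 1)**2 + 1)) dy.
Step 4. Substitute u = y**3 + 1, turning ∫(12*y**2/((y**3 + 1)**2 + 1)) dy into ∫(4/(u**2 + 1)) du: now y**4*log(y)/2 - y**4/8 + ∫(4/(u**2 + 1)) du.
Step 5. Evaluate the standard form: now y**4*log(y)/2 - y**4/8 + 4*atan(u).
Step 6. Substitute back u = y**3 + 1: now y**4*log(y)/2 - y**4/8 + 4*atan(y**3 + 1).
Answer: y**4*log(y)/2 - y**4/8 + 4*atan(y**3 + 1).


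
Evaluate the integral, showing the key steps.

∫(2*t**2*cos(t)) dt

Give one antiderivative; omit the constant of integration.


Step 1. Integrate ∫(2*t**2*cos(t)) dt by parts with u = t**2, dv = (2*cos(t)) dt, so v = 2*sin(t): now 2*t**2*sin(t) + ∫(-4*t*sin(t)) dt.
Step 2. Integrate ∫(-4*t*sin(t)) dt by parts with u = t, dv = (-4*sin(t)) dt, so v = 4*cos(t): now 2*t**2*sin(t) + 4*t*cos(t) + ∫(-4*cos(t)) dt.
Step 3. Evaluate the standard form: now 2*t**2*sin(t) + 4*t*cos(t) - 4*sin(t).
Answer: 2*t**2*sin(t) + 4*t*cos(t) - 4*sin(t).


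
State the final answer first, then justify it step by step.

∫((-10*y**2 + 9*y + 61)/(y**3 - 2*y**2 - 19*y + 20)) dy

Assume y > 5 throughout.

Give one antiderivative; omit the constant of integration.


The answer is -4*log(y - 5) - 3*log(y - 1) - 3*log(y + 4).
Step 1. Decompose ∫((-10*y**2 + 9*y + 61)/(y**3 - 2*y**2 - 19*y + 20)) dy by partial fractions, (-10*y**2 + 9*y + 61)/(y**3 - 2*y**2 - 19*y + 20) = -3/(y + 4) - 3/(y - 1) - 4/(y - 5): now ∫(-4/(y - 5)) dy + ∫(-3/(y - 1)) dy + ∫(-3/(y + 4)) dy.
Step 2. Evaluate the standard form [assuming y > 1]: now -3*log(y - 1) + ∫(-4/(y - 5)) dy + ∫(-3/(y + 4)) dy.
Step 3. Evaluate the standard form [assuming y > -4]: now -3*log(y - 1) - 3*log(y + 4) + ∫(-4/(y - 5)) dy.
Step 4. Evaluate the standard form [assuming y > 5]: now -4*log(y - 5) - 3*log(y - 1) - 3*log(y + 4).
Answer: -4*log(y - 5) - 3*log(y - 1) - 3*log(y + 4).


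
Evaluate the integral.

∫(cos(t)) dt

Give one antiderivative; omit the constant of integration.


Answer: sin(t).


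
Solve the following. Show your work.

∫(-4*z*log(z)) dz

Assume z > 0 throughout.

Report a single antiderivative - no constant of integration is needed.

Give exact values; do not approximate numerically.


Step 1. Integrate ∫(-4*z*log(z)) dz by parts with u = log(z), dv = (-4*z) dz, so v = -2*z**2 [assuming z > 0]: now -2*z**2*log(z) + ∫(2*z) dz.
Step 2. Evaluate the standard form: now -2*z**2*log(z) + z**2.
Answer: -2*z**2*log(z) + z**2.


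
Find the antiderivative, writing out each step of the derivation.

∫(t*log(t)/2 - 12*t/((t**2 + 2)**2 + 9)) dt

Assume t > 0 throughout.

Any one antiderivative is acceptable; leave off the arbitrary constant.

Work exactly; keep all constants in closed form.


Step 1. Rewrite: now ∫(-12*t/((t**2 + 2)**2 + 9)) dt + ∫(t*log(t)/2) dt.
Step 2. Substitute u = t**2 + 2, turning ∫(-12*t/((t**2 + 2)**2 + 9)) dt into ∫(-6/(u**2 + 9)) du: now ∫(t*log(t)/2) dt + ∫(-6/(u**2 + 9)) du.
Step 3. Evaluate the standard form: now -2*atan(u/3) + ∫(t*log(t)/2) dt.
Step 4. Substitute back u = t**2 + 2: now -2*atan(t**2/3 + 2/3) + ∫(t*log(t)/2) dt.
Step 5. Integrate ∫(t*log(t)/2) dt by parts with u = log(t), dv = (t/2) dt, so v = t**2/4 [assuming t > 0]: now t**2*log(t)/4 - 2*atan(t**2/3 + 2/3) + ∫(-t/4) dt.
Step 6. Evaluate the standard form: now t**2*log(t)/4 - t**2/8 - 2*atan(t**2/3 + 2/3).
Answer: t**2*log(t)/4 - t**2/8 - 2*atan(t**2/3 + 2/3).


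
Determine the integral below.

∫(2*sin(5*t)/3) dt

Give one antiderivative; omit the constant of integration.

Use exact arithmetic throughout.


Answer: -2*cos(5*t)/15.


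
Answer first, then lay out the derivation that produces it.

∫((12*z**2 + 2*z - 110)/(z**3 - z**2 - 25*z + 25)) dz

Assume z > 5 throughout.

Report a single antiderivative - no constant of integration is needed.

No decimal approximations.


The answer is 5*log(z - 5) + 4*log(z - 1) + 3*log(z + 5).
Step 1. Decompose ∫((12*z**2 + 2*z - 110)/(z**3 - z**2 - 25*z + 25)) dz by partial fractions, (12*z**2 + 2*z - 110)/(z**3 - z**2 - 25*z + 25) = 3/(z + 5) + 4/(z - 1) + 5/(z - 5): now ∫(5/(z - 5)) dz + ∫(4/(z - 1)) dz + ∫(3/(z + 5)) dz.
Step 2. Evaluate the standard form [assuming z > 1]: now 4*log(z - 1) + ∫(5/(z - 5)) dz + ∫(3/(z + 5)) dz.
Step 3. Evaluate the standard form [assuming z > -5]: now 4*log(z - 1) + 3*log(z + 5) + ∫(5/(z - 5)) dz.
Step 4. Evaluate the standard form [assuming z > 5]: now 5*log(z - 5) + 4*log(z - 1) + 3*log(z + 5).
Answer: 5*log(z - 5) + 4*log(z - 1) + 3*log(z + 5).


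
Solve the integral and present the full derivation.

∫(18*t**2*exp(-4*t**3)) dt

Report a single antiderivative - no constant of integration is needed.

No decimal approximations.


Step 1. Substitute u = t**3, turning ∫(18*t**2*exp(-4*t**3)) dt into ∫(6*exp(-4*u)) du: now ∫(6*exp(-4*u)) du.
Step 2. Evaluate the standard form: now -3*exp(-4*u)/2.
Step 3. Substitute back u = t**3: now -3*exp(-4*t**3)/2.
Answer: -3*exp(-4*t**3)/2.


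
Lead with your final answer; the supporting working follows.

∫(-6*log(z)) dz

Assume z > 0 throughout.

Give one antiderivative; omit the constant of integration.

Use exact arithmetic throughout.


The answer is -6*z*log(z) + 6*z.
Step 1. Integrate ∫(-6*log(z)) dz by parts with u = log(z), dv = (-6) dz, so v = -6*z [assuming z > 0]: now -6*z*log(z) + ∫(6) dz.
Step 2. Evaluate the standard form: now -6*z*log(z) + 6*z.
Answer: -6*z*log(z) + 6*z.


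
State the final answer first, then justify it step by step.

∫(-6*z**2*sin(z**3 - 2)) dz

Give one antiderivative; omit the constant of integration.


The answer is 2*cos(z**3 - 2).
Step 1. Substitute u = z**3 - 2, turning ∫(-6*z**2*sin(z**3 - 2)) dz into ∫(-2*sin(u)) du: now ∫(-2*sin(u)) du.
Step 2. Evaluate the standard form: now 2*cos(u).
Step 3. Substitute back u = z**3 - 2: now 2*cos(z**3 - 2).
Answer: 2*cos(z**3 - 2).


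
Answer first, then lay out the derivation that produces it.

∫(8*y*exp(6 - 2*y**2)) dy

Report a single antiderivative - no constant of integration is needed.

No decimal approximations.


The answer is -2*exp(6 - 2*y**2).
Step 1. Substitute u = y**2 - 3, turning ∫(8*y*exp(6 - 2*y**2)) dy into ∫(4*exp(-2*u)) du: now ∫(4*exp(-2*u)) du.
Step 2. Evaluate the standard form: now -2*exp(-2*u).
Step 3. Substitute back u = y**2 - 3: now -2*exp(6 - 2*y**2).
Answer: -2*exp(6 - 2*y**2).


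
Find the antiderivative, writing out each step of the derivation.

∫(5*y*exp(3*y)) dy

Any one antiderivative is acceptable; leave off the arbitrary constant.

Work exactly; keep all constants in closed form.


Step 1. Integrate ∫(5*y*exp(3*y)) dy by parts with u = y, dv = (5*exp(3*y)) dy, so v = 5*exp(3*y)/3: now 5*y*exp(3*y)/3 + ∫(-5*exp(3*y)/3) dy.
Step 2. Evaluate the standard form: now 5*y*exp(3*y)/3 - 5*exp(3*y)/9.
Answer: 5*y*exp(3*y)/3 - 5*exp(3*y)/9.


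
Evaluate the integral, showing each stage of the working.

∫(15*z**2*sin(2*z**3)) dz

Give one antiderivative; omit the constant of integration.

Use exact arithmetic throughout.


Step 1. Substitute u = z**3, turning ∫(15*z**2*sin(2*z**3)) dz into ∫(5*sin(2*u)) du: now ∫(5*sin(2*u)) du.
Step 2. Evaluate the standard form: now -5*cos(2*u)/2.
Step 3. Substitute back u = z**3: now -5*cos(2*z**3)/2.
Answer: -5*cos(2*z**3)/2.


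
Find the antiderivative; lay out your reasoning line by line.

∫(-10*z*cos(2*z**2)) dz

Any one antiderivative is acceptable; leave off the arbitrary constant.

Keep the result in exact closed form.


Step 1. Substitute u = z**2, turning ∫(-10*z*cos(2*z**2)) dz into ∫(-5*cos(2*u)) du: now ∫(-5*cos(2*u)) du.
Step 2. Evaluate the standard form: now -5*sin(2*u)/2.
Step 3. Substitute back u = z**2: now -5*sin(2*z**2)/2.
Answer: -5*sin(2*z**2)/2.


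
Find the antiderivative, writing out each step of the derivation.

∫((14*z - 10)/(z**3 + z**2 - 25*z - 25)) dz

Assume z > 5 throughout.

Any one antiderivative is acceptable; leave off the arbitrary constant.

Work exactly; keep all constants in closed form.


Step 1. Decompose ∫((14*z - 10)/(z**3 + z**2 - 25*z - 25)) dz by partial fractions, (14*z - 10)/(z**3 + z**2 - 25*z - 25) = -2/(z + 5) + 1/(z + 1) + 1/(z - 5): now ∫(1/(z - 5)) dz + ∫(1/(z + 1)) dz + ∫(-2/(z + 5)) dz.
Step 2. Evaluate the standard form [assuming z > 5]: now log(z - 5) + ∫(1/(z + 1)) dz + ∫(-2/(z + 5)) dz.
Step 3. Evaluate the standard form [assuming z > -1]: now log(z - 5) + log(z + 1) + ∫(-2/(z + 5)) dz.
Step 4. Evaluate the standard form [assuming z > -5]: now log(z - 5) + log(z + 1) - 2*log(z + 5).
Answer: log(z - 5) + log(z + 1) - 2*log(z + 5).


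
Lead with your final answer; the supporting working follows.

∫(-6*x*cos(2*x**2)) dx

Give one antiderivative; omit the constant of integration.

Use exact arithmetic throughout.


The answer is -3*sin(2*x**2)/2.
Step 1. Substitute u = x**2, turning ∫(-6*x*cos(2*x**2)) dx into ∫(-3*cos(2*u)) du: now ∫(-3*cos(2*u)) du.
Step 2. Evaluate the standard form: now -3*sin(2*u)/2.
Step 3. Substitute back u = x**2: now -3*sin(2*x**2)/2.
Answer: -3*sin(2*x**2)/2.


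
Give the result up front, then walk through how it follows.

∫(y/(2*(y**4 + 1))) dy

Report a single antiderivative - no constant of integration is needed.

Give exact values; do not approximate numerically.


The answer is atan(y**2)/4.
Step 1. Substitute u = y**2, turning ∫(y/(2*(y**4 + 1))) dy into ∫(1/(4*(u**2 + 1))) du: now ∫(1/(4*(u**2 + 1))) du.
Step 2. Evaluate the standard form: now atan(u)/4.
Step 3. Substitute back u = y**2: now atan(y**2)/4.
Answer: atan(y**2)/4.


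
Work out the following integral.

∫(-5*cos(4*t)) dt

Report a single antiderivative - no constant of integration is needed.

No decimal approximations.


Answer: -5*sin(4*t)/4.


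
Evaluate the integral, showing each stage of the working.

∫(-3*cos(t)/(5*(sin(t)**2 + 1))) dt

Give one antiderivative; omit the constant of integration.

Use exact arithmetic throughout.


Step 1. Substitute u = sin(t), turning ∫(-3*cos(t)/(5*(sin(t)**2 + 1))) dt into ∫(-3/(5*(u**2 + 1))) du: now ∫(-3/(5*(u**2 + 1))) du.
Step 2. Evaluate the standard form: now -3*atan(u)/5.
Step 3. Substitute back u = sin(t): now -3*atan(sin(t))/5.
Answer: -3*atan(sin(t))/5.


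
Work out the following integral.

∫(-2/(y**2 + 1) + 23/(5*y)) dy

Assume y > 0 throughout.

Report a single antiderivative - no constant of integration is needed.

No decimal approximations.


Answer: 23*log(y)/5 - 2*atan(y).


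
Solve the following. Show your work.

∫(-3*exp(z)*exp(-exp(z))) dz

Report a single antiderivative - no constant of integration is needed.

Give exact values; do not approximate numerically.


Step 1. Substitute u = exp(z), turning ∫(-3*exp(z)*exp(-exp(z))) dz into ∫(-3*exp(-u)) du: now ∫(-3*exp(-u)) du.
Step 2. Evaluate the standard form: now 3*exp(-u).
Step 3. Substitute back u = exp(z): now 3*exp(-exp(z)).
Answer: 3*exp(-exp(z)).


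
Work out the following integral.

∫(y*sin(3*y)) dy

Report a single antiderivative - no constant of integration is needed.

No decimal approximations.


Answer: -y*cos(3*y)/3 + sin(3*y)/9.


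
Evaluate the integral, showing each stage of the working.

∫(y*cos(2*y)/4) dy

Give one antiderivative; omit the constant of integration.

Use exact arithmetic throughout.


Step 1. Integrate ∫(y*cos(2*y)/4) dy by parts with u = y, dv = (cos(2*y)/4) dy, so v = sin(2*y)/8: now y*sin(2*y)/8 + ∫(-sin(2*y)/8) dy.
Step 2. Evaluate the standard form: now y*sin(2*y)/8 + cos(2*y)/16.
Answer: y*sin(2*y)/8 + cos(2*y)/16.


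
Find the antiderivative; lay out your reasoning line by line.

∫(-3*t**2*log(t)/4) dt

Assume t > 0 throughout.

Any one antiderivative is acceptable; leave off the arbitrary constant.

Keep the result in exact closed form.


Step 1. Integrate ∫(-3*t**2*log(t)/4) dt by parts with u = log(t), dv = (-3*t**2/4) dt, so v = -t**3/4 [assuming t > 0]: now -t**3*log(t)/4 + ∫(t**2/4) dt.
Step 2. Evaluate the standard form: now -t**3*log(t)/4 + t**3/12.
Answer: -t**3*log(t)/4 + t**3/12.


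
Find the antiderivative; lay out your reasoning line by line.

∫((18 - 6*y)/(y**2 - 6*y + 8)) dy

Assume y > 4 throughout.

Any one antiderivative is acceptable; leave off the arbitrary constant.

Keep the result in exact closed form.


Step 1. Decompose ∫((18 - 6*y)/(y**2 - 6*y + 8)) dy by partial fractions, (18 - 6*y)/(y**2 - 6*y + 8) = -3/(y - 2) - 3/(y - 4): now ∫(-3/(y - 4)) dy + ∫(-3/(y - 2)) dy.
Step 2. Evaluate the standard form [assuming y > 2]: now -3*log(y - 2) + ∫(-3/(y - 4)) dy.
Step 3. Evaluate the standard form [assuming y > 4]: now -3*log(y - 4) - 3*log(y - 2).
Answer: -3*log(y - 4) - 3*log(y - 2).


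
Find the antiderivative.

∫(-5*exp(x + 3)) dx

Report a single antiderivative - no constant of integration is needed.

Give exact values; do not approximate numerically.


Answer: -5*exp(x + 3).


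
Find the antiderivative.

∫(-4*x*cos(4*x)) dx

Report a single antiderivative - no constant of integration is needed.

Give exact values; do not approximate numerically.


Answer: -x*sin(4*x) - cos(4*x)/4.


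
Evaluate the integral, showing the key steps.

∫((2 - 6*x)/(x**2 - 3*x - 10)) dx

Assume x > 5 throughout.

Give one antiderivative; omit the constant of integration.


Step 1. Decompose ∫((2 - 6*x)/(x**2 - 3*x - 10)) dx by partial fractions, (2 - 6*x)/(x**2 - 3*x - 10) = -2/(x + 2) - 4/(x - 5): now ∫(-4/(x - 5)) dx + ∫(-2/(x + 2)) dx.
Step 2. Evaluate the standard form [assuming x > 5]: now -4*log(x - 5) + ∫(-2/(x + 2)) dx.
Step 3. Evaluate the standard form [assuming x > -2]: now -4*log(x - 5) - 2*log(x + 2).
Answer: -4*log(x - 5) - 2*log(x + 2).


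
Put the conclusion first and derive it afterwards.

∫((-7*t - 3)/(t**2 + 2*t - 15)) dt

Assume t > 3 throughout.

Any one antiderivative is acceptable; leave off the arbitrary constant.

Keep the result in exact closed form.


The answer is -3*log(t - 3) - 4*log(t + 5).
Step 1. Decompose ∫((-7*t - 3)/(t**2 + 2*t - 15)) dt by partial fractions, (-7*t - 3)/(t**2 + 2*t - 15) = -4/(t + 5) - 3/(t - 3): now ∫(-3/(t - 3)) dt + ∫(-4/(t + 5)) dt.
Step 2. Evaluate the standard form [assuming t > -5]: now -4*log(t + 5) + ∫(-3/(t - 3)) dt.
Step 3. Evaluate the standard form [assuming t > 3]: now -3*log(t - 3) - 4*log(t + 5).
Answer: -3*log(t - 3) - 4*log(t + 5).


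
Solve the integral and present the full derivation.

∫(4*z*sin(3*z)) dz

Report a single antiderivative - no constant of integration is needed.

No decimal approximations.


Step 1. Integrate ∫(4*z*sin(3*z)) dz by parts with u = z, dv = (4*sin(3*z)) dz, so v = -4*cos(3*z)/3: now -4*z*cos(3*z)/3 + ∫(4*cos(3*z)/3) dz.
Step 2. Evaluate the standard form: now -4*z*cos(3*z)/3 + 4*sin(3*z)/9.
Answer: -4*z*cos(3*z)/3 + 4*sin(3*z)/9.


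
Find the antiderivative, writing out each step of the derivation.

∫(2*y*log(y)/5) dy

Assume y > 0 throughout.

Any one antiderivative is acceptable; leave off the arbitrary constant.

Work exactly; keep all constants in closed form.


Step 1. Integrate ∫(2*y*log(y)/5) dy by parts with u = log(y), dv = (2*y/5) dy, so v = y**2/5 [assuming y > 0]: now y**2*log(y)/5 + ∫(-y/5) dy.
Step 2. Evaluate the standard form: now y**2*log(y)/5 - y**2/10.
Answer: y**2*log(y)/5 - y**2/10.


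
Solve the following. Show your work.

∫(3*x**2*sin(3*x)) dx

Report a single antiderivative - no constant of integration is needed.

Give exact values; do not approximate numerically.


Step 1. Integrate ∫(3*x**2*sin(3*x)) dx by parts with u = x**2, dv = (3*sin(3*x)) dx, so v = -cos(3*x): now -x**2*cos(3*x) + ∫(2*x*cos(3*x)) dx.
Step 2. Integrate ∫(2*x*cos(3*x)) dx by parts with u = x, dv = (2*cos(3*x)) dx, so v = 2*sin(3*x)/3: now -x**2*cos(3*x) + 2*x*sin(3*x)/3 + ∫(-2*sin(3*x)/3) dx.
Step 3. Evaluate the standard form: now -x**2*cos(3*x) + 2*x*sin(3*x)/3 + 2*cos(3*x)/9.
Answer: -x**2*cos(3*x) + 2*x*sin(3*x)/3 + 2*cos(3*x)/9.


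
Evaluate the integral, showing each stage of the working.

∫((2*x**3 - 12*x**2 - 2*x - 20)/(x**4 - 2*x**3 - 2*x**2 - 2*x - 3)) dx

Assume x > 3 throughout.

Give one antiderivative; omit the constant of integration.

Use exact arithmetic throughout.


Step 1. Decompose ∫((2*x**3 - 12*x**2 - 2*x - 20)/(x**4 - 2*x**3 - 2*x**2 - 2*x - 3)) dx by partial fractions, (2*x**3 - 12*x**2 - 2*x - 20)/(x**4 - 2*x**3 - 2*x**2 - 2*x - 3) = 2/(x**2 + 1) + 4/(x + 1) - 2/(x - 3): now ∫(-2/(x - 3)) dx + ∫(4/(x + 1)) dx + ∫(2/(x**2 + 1)) dx.
Step 2. Evaluate the standard form [assuming x > -1]: now 4*log(x + 1) + ∫(-2/(x - 3)) dx + ∫(2/(x**2 + 1)) dx.
Step 3. Evaluate the standard form [assuming x > 3]: now -2*log(x - 3) + 4*log(x + 1) + ∫(2/(x**2 + 1)) dx.
Step 4. Evaluate the standard form: now -2*log(x - 3) + 4*log(x + 1) + 2*atan(x).
Answer: -2*log(x - 3) + 4*log(x + 1) + 2*atan(x).


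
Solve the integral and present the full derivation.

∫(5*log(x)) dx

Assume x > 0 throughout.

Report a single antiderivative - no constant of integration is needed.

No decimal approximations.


Step 1. Integrate ∫(5*log(x)) dx by parts with u = log(x), dv = (5) dx, so v = 5*x [assuming x > 0]: now 5*x*log(x) + ∫(-5) dx.
Step 2. Evaluate the standard form: now 5*x*log(x) - 5*x.
Answer: 5*x*log(x) - 5*x.


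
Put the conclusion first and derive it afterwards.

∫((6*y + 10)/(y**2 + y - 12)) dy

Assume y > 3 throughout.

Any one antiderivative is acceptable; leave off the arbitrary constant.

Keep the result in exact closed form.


The answer is 4*log(y - 3) + 2*log(y + 4).
Step 1. Decompose ∫((6*y + 10)/(y**2 + y - 12)) dy by partial fractions, (6*y + 10)/(y**2 + y - 12) = 2/(y + 4) + 4/(y - 3): now ∫(4/(y - 3)) dy + ∫(2/(y + 4)) dy.
Step 2. Evaluate the standard form [assuming y > 3]: now 4*log(y - 3) + ∫(2/(y + 4)) dy.
Step 3. Evaluate the standard form [assuming y > -4]: now 4*log(y - 3) + 2*log(y + 4).
Answer: 4*log(y - 3) + 2*log(y + 4).


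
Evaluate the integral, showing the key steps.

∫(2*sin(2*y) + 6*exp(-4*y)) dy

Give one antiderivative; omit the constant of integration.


Step 1. Rewrite: now ∫(6*exp(-4*y)) dy + ∫(2*sin(2*y)) dy.
Step 2. Evaluate the standard form: now -cos(2*y) + ∫(6*exp(-4*y)) dy.
Step 3. Evaluate the standard form: now -cos(2*y) - 3*exp(-4*y)/2.
Answer: -cos(2*y) - 3*exp(-4*y)/2.


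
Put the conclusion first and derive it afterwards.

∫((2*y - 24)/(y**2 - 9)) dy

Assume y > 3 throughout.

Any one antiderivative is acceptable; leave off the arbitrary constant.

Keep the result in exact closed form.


The answer is -3*log(y - 3) + 5*log(y + 3).
Step 1. Decompose ∫((2*y - 24)/(y**2 - 9)) dy by partial fractions, (2*y - 24)/(y**2 - 9) = 5/(y + 3) - 3/(y - 3): now ∫(-3/(y - 3)) dy + ∫(5/(y + 3)) dy.
Step 2. Evaluate the standard form [assuming y > -3]: now 5*log(y + 3) + ∫(-3/(y - 3)) dy.
Step 3. Evaluate the standard form [assuming y > 3]: now -3*log(y - 3) + 5*log(y + 3).
Answer: -3*log(y - 3) + 5*log(y + 3).


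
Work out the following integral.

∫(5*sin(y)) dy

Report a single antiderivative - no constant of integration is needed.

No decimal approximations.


Answer: -5*cos(y).


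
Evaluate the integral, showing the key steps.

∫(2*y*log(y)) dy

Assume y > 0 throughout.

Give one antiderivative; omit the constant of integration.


Step 1. Integrate ∫(2*y*log(y)) dy by parts with u = log(y), dv = (2*y) dy, so v = y**2 [assuming y > 0]: now y**2*log(y) + ∫(-y) dy.
Step 2. Evaluate the standard form: now y**2*log(y) - y**2/2.
Answer: y**2*log(y) - y**2/2.


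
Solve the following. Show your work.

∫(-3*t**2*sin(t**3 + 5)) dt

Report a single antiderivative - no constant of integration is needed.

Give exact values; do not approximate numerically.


Step 1. Substitute u = t**3 + 5, turning ∫(-3*t**2*sin(t**3 + 5)) dt into ∫(-sin(u)) du: now ∫(-sin(u)) du.
Step 2. Evaluate the standard form: now cos(u).
Step 3. Substitute back u = t**3 + 5: now cos(t**3 + 5).
Answer: cos(t**3 + 5).


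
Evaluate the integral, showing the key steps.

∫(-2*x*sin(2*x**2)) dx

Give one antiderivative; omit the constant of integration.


Step 1. Substitute u = x**2, turning ∫(-2*x*sin(2*x**2)) dx into ∫(-sin(2*u)) du: now ∫(-sin(2*u)) du.
Step 2. Evaluate the standard form: now cos(2*u)/2.
Step 3. Substitute back u = x**2: now cos(2*x**2)/2.
Answer: cos(2*x**2)/2.


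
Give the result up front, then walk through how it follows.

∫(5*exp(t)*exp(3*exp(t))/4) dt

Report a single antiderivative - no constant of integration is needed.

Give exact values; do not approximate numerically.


The answer is 5*exp(3*exp(t))/12.
Step 1. Substitute u = exp(t), turning ∫(5*exp(t)*exp(3*exp(t))/4) dt into ∫(5*exp(3*u)/4) du: now ∫(5*exp(3*u)/4) du.
Step 2. Evaluate the standard form: now 5*exp(3*u)/12.
Step 3. Substitute back u = exp(t): now 5*exp(3*exp(t))/12.
Answer: 5*exp(3*exp(t))/12.


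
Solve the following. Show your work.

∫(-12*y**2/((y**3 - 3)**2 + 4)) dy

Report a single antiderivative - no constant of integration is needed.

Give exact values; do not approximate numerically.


Step 1. Substitute u = y**3 - 3, turning ∫(-12*y**2/((y**3 - 3)**2 + 4)) dy into ∫(-4/(u**2 + 4)) du: now ∫(-4/(u**2 + 4)) du.
Step 2. Evaluate the standard form: now -2*atan(u/2).
Step 3. Substitute back u = y**3 - 3: now -2*atan(y**3/2 - 3/2).
Answer: -2*atan(y**3/2 - 3/2).


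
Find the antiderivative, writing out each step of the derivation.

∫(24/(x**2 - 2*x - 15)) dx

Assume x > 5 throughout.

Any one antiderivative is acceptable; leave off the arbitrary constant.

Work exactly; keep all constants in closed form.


Step 1. Decompose ∫(24/(x**2 - 2*x - 15)) dx by partial fractions, 24/(x**2 - 2*x - 15) = -3/(x + 3) + 3/(x - 5): now ∫(3/(x - 5)) dx + ∫(-3/(x + 3)) dx.
Step 2. Evaluate the standard form [assuming x > -3]: now -3*log(x + 3) + ∫(3/(x - 5)) dx.
Step 3. Evaluate the standard form [assuming x > 5]: now 3*log(x - 5) - 3*log(x + 3).
Answer: 3*log(x - 5) - 3*log(x + 3).


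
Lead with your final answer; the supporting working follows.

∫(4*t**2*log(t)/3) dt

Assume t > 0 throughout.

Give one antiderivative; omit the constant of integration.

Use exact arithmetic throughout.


The answer is 4*t**3*log(t)/9 - 4*t**3/27.
Step 1. Integrate ∫(4*t**2*log(t)/3) dt by parts with u = log(t), dv = (4*t**2/3) dt, so v = 4*t**3/9 [assuming t > 0]: now 4*t**3*log(t)/9 + ∫(-4*t**2/9) dt.
Step 2. Evaluate the standard form: now 4*t**3*log(t)/9 - 4*t**3/27.
Answer: 4*t**3*log(t)/9 - 4*t**3/27.


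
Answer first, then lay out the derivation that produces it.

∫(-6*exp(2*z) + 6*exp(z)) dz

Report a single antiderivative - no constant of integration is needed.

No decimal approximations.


The answer is -3*exp(2*z) + 6*exp(z).
Step 1. Rewrite: now ∫(6*exp(z)) dz + ∫(-6*exp(2*z)) dz.
Step 2. Evaluate the standard form: now -3*exp(2*z) + ∫(6*exp(z)) dz.
Step 3. Evaluate the standard form: now -3*exp(2*z) + 6*exp(z).
Answer: -3*exp(2*z) + 6*exp(z).


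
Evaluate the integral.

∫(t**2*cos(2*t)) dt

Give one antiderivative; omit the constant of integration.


Answer: t**2*sin(2*t)/2 + t*cos(2*t)/2 - sin(2*t)/4.


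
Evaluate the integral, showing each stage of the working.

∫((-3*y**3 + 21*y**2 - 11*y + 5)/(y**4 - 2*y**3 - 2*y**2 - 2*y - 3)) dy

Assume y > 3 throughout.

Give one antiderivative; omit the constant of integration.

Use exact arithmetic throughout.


Step 1. Decompose ∫((-3*y**3 + 21*y**2 - 11*y + 5)/(y**4 - 2*y**3 - 2*y**2 - 2*y - 3)) dy by partial fractions, (-3*y**3 + 21*y**2 - 11*y + 5)/(y**4 - 2*y**3 - 2*y**2 - 2*y - 3) = 4/(y**2 + 1) - 5/(y + 1) + 2/(y - 3): now ∫(2/(y - 3)) dy + ∫(-5/(y + 1)) dy + ∫(4/(y**2 + 1)) dy.
Step 2. Evaluate the standard form [assuming y > -1]: now -5*log(y + 1) + ∫(2/(y - 3)) dy + ∫(4/(y**2 + 1)) dy.
Step 3. Evaluate the standard form [assuming y > 3]: now 2*log(y - 3) - 5*log(y + 1) + ∫(4/(y**2 + 1)) dy.
Step 4. Evaluate the standard form: now 2*log(y - 3) - 5*log(y + 1) + 4*atan(y).
Answer: 2*log(y - 3) - 5*log(y + 1) + 4*atan(y).


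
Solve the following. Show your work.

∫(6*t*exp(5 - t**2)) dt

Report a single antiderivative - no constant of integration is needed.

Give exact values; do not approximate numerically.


Step 1. Substitute u = t**2 - 5, turning ∫(6*t*exp(5 - t**2)) dt into ∫(3*exp(-u)) du: now ∫(3*exp(-u)) du.
Step 2. Evaluate the standard form: now -3*exp(-u).
Step 3. Substitute back u = t**2 - 5: now -3*exp(5 - t**2).
Answer: -3*exp(5 - t**2).


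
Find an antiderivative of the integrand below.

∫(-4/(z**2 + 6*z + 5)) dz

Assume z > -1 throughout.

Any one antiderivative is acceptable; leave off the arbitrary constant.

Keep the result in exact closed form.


Answer: -log(z + 1) + log(z + 5).


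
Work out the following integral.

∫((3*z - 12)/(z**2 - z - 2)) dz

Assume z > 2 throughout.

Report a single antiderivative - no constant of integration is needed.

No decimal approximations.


Answer: -2*log(z - 2) + 5*log(z + 1).


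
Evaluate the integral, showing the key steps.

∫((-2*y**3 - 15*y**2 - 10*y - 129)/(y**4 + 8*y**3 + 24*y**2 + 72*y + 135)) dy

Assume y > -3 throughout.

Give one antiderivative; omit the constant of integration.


Step 1. Decompose ∫((-2*y**3 - 15*y**2 - 10*y - 129)/(y**4 + 8*y**3 + 24*y**2 + 72*y + 135)) dy by partial fractions, (-2*y**3 - 15*y**2 - 10*y - 129)/(y**4 + 8*y**3 + 24*y**2 + 72*y + 135) = 1/(y**2 + 9) + 3/(y + 5) - 5/(y + 3): now ∫(-5/(y + 3)) dy + ∫(3/(y + 5)) dy + ∫(1/(y**2 + 9)) dy.
Step 2. Evaluate the standard form [assuming y > -5]: now 3*log(y + 5) + ∫(-5/(y + 3)) dy + ∫(1/(y**2 + 9)) dy.
Step 3. Evaluate the standard form [assuming y > -3]: now -5*log(y + 3) + 3*log(y + 5) + ∫(1/(y**2 + 9)) dy.
Step 4. Evaluate the standard form: now -5*log(y + 3) + 3*log(y + 5) + atan(y/3)/3.
Answer: -5*log(y + 3) + 3*log(y + 5) + atan(y/3)/3.


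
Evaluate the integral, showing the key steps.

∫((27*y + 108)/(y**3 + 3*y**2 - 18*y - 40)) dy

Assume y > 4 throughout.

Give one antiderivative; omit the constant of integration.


Step 1. Decompose ∫((27*y + 108)/(y**3 + 3*y**2 - 18*y - 40)) dy by partial fractions, (27*y + 108)/(y**3 + 3*y**2 - 18*y - 40) = -1/(y + 5) - 3/(y + 2) + 4/(y - 4): now ∫(4/(y - 4)) dy + ∫(-3/(y + 2)) dy + ∫(-1/(y + 5)) dy.
Step 2. Evaluate the standard form [assuming y > 4]: now 4*log(y - 4) + ∫(-3/(y + 2)) dy + ∫(-1/(y + 5)) dy.
Step 3. Evaluate the standard form [assuming y > -5]: now 4*log(y - 4) - log(y + 5) + ∫(-3/(y + 2)) dy.
Step 4. Evaluate the standard form [assuming y > -2]: now 4*log(y - 4) - 3*log(y + 2) - log(y + 5).
Answer: 4*log(y - 4) - 3*log(y + 2) - log(y + 5).


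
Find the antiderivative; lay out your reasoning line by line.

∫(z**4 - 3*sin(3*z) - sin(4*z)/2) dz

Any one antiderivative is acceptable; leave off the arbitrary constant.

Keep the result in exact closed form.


Step 1. Rewrite: now ∫(z**4) dz + ∫(-3*sin(3*z)) dz + ∫(-sin(4*z)/2) dz.
Step 2. Evaluate the standard form: now z**5/5 + ∫(-3*sin(3*z)) dz + ∫(-sin(4*z)/2) dz.
Step 3. Evaluate the standard form: now z**5/5 + cos(3*z) + ∫(-sin(4*z)/2) dz.
Step 4. Evaluate the standard form: now z**5/5 + cos(3*z) + cos(4*z)/8.
Answer: z**5/5 + cos(3*z) + cos(4*z)/8.


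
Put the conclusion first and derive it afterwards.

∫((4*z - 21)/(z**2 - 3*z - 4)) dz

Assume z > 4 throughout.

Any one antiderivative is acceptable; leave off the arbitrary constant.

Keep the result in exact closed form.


The answer is -log(z - 4) + 5*log(z + 1).
Step 1. Decompose ∫((4*z - 21)/(z**2 - 3*z - 4)) dz by partial fractions, (4*z - 21)/(z**2 - 3*z - 4) = 5/(z + 1) - 1/(z - 4): now ∫(-1/(z - 4)) dz + ∫(5/(z + 1)) dz.
Step 2. Evaluate the standard form [assuming z > -1]: now 5*log(z + 1) + ∫(-1/(z - 4)) dz.
Step 3. Evaluate the standard form [assuming z > 4]: now -log(z - 4) + 5*log(z + 1).
Answer: -log(z - 4) + 5*log(z + 1).
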